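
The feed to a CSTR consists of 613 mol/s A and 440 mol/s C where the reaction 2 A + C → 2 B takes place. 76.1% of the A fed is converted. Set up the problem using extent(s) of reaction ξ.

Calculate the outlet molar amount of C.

207 mol/s

A reacted = 0.761 × 613 = 466.5 mol/s; ν_A = −2, so ξ = 466.5/2 = 233.2 mol/s.
Outlet amounts (n = n₀ + ν ξ):
  A: 613 − 2(233.2) = 146.5
  C: 440 − 1(233.2) = 206.8
  B: 0 + 2(233.2) = 466.5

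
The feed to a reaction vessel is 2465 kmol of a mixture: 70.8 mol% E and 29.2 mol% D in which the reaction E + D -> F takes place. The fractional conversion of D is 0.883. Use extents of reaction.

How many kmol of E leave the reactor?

D reacted = 0.883 × 719.8 = 635.6 kmol; ν_D = −1, so ξ = 635.6/1 = 635.6 kmol.
Outlet amounts (n = n₀ + ν ξ):
  E: 1745 − 1(635.6) = 1110
  D: 719.8 − 1(635.6) = 84.21
  F: 0 + 1(635.6) = 635.6

1110 kmol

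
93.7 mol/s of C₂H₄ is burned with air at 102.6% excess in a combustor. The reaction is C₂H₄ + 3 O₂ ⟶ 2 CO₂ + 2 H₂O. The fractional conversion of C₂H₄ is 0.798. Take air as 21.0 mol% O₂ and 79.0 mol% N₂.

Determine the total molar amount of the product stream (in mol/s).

2810 mol/s

Stoichiometric O₂ = 3 × 93.7 = 281.1 mol/s; O₂ fed = 281.1 × 2.026 = 569.5 mol/s.
N₂ fed = 569.5 × 79/21 = 2142 mol/s.
Fuel reacted = 0.798 × 93.7 → ξ = 74.77 mol/s.
Outlet (n = n₀ + ν ξ):
  C₂H₄: 93.7 − 1(74.77) = 18.93
  O₂: 569.5 − 3(74.77) = 345.2
  N₂: 2142 (inert)
  CO₂: 0 + 2(74.77) = 149.5
  H₂O: 0 + 2(74.77) = 149.5
Total out = 18.93 + 345.2 + 2142 + 149.5 + 149.5 = 2806 mol/s.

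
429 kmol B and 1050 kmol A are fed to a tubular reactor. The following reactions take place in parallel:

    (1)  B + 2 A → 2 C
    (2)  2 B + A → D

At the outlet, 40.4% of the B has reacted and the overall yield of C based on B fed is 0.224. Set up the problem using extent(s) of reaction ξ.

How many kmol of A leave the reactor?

Yield of C: 2ξ₁ / 429 = 0.224 → ξ₁ = 48.05 kmol.
Conversion of B: 1ξ₁ + 2ξ₂ = 0.404 × 429 = 173.3 → ξ₂ = 62.63 kmol.
Outlet amounts (n = n₀ + Σ ν·ξ):
  B: 429 − 1(48.05) − 2(62.63) = 255.7
  A: 1050 − 2(48.05) − 1(62.63) = 891.3
  C: 0 + 2(48.05) = 96.1
  D: 0 + 1(62.63) = 62.63

891 kmol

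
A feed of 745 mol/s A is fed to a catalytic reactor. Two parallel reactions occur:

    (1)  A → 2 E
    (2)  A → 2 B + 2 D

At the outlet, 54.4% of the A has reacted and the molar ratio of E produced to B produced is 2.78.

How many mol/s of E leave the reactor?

Conversion of A: A consumed = 0.544 × 745 = 405.3 mol/s = 1ξ₁ + 1ξ₂.
Selectivity: 2ξ₁ / (2ξ₂) = 2.78 → ξ₁ = 2.78 ξ₂.
Substitute: (1·2.78 + 1) ξ₂ = 405.3 → ξ₂ = 107.2 mol/s, ξ₁ = 298.1 mol/s.
Outlet amounts (n = n₀ + Σ ν·ξ):
  A: 745 − 1(298.1) − 1(107.2) = 339.7
  E: 0 + 2(298.1) = 596.1
  B: 0 + 2(107.2) = 214.4
  D: 0 + 2(107.2) = 214.4

596 mol/s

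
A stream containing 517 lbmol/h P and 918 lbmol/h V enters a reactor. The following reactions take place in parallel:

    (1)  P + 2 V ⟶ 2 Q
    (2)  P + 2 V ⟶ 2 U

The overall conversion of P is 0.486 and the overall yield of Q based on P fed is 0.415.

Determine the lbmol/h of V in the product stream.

415 lbmol/h

Yield of Q: 2ξ₁ / 517 = 0.415 → ξ₁ = 107.3 lbmol/h.
Conversion of P: 1ξ₁ + 1ξ₂ = 0.486 × 517 = 251.3 → ξ₂ = 144 lbmol/h.
Outlet amounts (n = n₀ + Σ ν·ξ):
  P: 517 − 1(107.3) − 1(144) = 265.7
  V: 918 − 2(107.3) − 2(144) = 415.5
  Q: 0 + 2(107.3) = 214.6
  U: 0 + 2(144) = 288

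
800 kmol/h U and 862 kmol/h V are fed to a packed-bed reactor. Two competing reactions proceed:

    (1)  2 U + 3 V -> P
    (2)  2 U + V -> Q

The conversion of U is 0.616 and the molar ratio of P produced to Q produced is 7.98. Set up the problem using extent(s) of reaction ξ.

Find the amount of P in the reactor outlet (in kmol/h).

Conversion of U: U consumed = 0.616 × 800 = 492.8 kmol/h = 2ξ₁ + 2ξ₂.
Selectivity: 1ξ₁ / (1ξ₂) = 7.98 → ξ₁ = 7.98 ξ₂.
Substitute: (2·7.98 + 2) ξ₂ = 492.8 → ξ₂ = 27.44 kmol/h, ξ₁ = 219 kmol/h.
Outlet amounts (n = n₀ + Σ ν·ξ):
  U: 800 − 2(219) − 2(27.44) = 307.2
  V: 862 − 3(219) − 1(27.44) = 177.7
  P: 0 + 1(219) = 219
  Q: 0 + 1(27.44) = 27.44

219 kmol/h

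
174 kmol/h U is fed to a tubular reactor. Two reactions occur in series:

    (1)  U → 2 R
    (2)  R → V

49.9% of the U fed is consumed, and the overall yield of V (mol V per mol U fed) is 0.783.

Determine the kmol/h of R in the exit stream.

37.4 kmol/h

Conversion of U: U consumed = 1ξ₁ = 0.499 × 174 → ξ₁ = 86.83 kmol/h.
Yield of V: 1ξ₂ / 174 = 0.783 → ξ₂ = 136.2 kmol/h.
Outlet amounts (n = n₀ + Σ ν·ξ):
  U: 174 − 1(86.83) = 87.17
  R: 0 + 2(86.83) − 1(136.2) = 37.41
  V: 0 + 1(136.2) = 136.2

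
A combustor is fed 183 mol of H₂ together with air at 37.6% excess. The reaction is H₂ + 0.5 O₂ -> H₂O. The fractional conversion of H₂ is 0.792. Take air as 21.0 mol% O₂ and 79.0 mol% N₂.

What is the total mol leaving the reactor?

Stoichiometric O₂ = 0.5 × 183 = 91.5 mol; O₂ fed = 91.5 × 1.376 = 125.9 mol.
N₂ fed = 125.9 × 79/21 = 473.6 mol.
Fuel reacted = 0.792 × 183 → ξ = 144.9 mol.
Outlet (n = n₀ + ν ξ):
  H₂: 183 − 1(144.9) = 38.06
  O₂: 125.9 − 0.5(144.9) = 53.44
  N₂: 473.6 (inert)
  H₂O: 0 + 1(144.9) = 144.9
Total out = 38.06 + 53.44 + 473.6 + 144.9 = 710.1 mol.

710 mol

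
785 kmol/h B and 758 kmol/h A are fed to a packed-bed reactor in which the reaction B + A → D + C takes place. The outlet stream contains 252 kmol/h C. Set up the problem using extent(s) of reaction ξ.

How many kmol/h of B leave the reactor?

For C: n = n₀ + 1ξ → 252 = 0 + 1ξ, giving ξ = 252 kmol/h.
Outlet amounts (n = n₀ + ν ξ):
  B: 785 − 1(252) = 533
  A: 758 − 1(252) = 506
  D: 0 + 1(252) = 252
  C: 0 + 1(252) = 252

533 kmol/h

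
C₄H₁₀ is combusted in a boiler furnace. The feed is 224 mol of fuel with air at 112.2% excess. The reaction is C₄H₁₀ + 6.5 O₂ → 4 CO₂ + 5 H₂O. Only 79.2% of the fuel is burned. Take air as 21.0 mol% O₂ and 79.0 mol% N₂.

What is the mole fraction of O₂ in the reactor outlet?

Stoichiometric O₂ = 6.5 × 224 = 1456 mol; O₂ fed = 1456 × 2.122 = 3090 mol.
N₂ fed = 3090 × 79/21 = 11620 mol.
Fuel reacted = 0.792 × 224 → ξ = 177.4 mol.
Outlet (n = n₀ + ν ξ):
  C₄H₁₀: 224 − 1(177.4) = 46.59
  O₂: 3090 − 6.5(177.4) = 1936
  N₂: 11620 (inert)
  CO₂: 0 + 4(177.4) = 709.6
  H₂O: 0 + 5(177.4) = 887
Total out = 15200 mol; y_O₂ = 1936 / 15200 = 0.1274.

0.127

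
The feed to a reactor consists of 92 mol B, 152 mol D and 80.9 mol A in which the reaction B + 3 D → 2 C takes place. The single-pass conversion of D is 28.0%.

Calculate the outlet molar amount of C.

D reacted = 0.28 × 152 = 42.56 mol; ν_D = −3, so ξ = 42.56/3 = 14.19 mol.
Outlet amounts (n = n₀ + ν ξ):
  B: 92 − 1(14.19) = 77.81
  D: 152 − 3(14.19) = 109.4
  C: 0 + 2(14.19) = 28.37
  A: 80.9 (inert)

28.4 mol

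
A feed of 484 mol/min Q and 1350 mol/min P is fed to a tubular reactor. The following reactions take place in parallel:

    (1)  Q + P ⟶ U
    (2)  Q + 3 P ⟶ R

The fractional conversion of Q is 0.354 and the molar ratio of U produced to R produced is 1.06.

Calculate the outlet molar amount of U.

88.2 mol/min

Conversion of Q: Q consumed = 0.354 × 484 = 171.3 mol/min = 1ξ₁ + 1ξ₂.
Selectivity: 1ξ₁ / (1ξ₂) = 1.06 → ξ₁ = 1.06 ξ₂.
Substitute: (1·1.06 + 1) ξ₂ = 171.3 → ξ₂ = 83.17 mol/min, ξ₁ = 88.16 mol/min.
Outlet amounts (n = n₀ + Σ ν·ξ):
  Q: 484 − 1(88.16) − 1(83.17) = 312.7
  P: 1350 − 1(88.16) − 3(83.17) = 1012
  U: 0 + 1(88.16) = 88.16
  R: 0 + 1(83.17) = 83.17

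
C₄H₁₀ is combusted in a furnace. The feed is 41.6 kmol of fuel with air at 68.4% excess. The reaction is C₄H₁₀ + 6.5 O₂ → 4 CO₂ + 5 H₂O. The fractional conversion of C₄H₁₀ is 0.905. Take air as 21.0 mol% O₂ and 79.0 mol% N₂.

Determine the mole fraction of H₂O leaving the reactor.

Stoichiometric O₂ = 6.5 × 41.6 = 270.4 kmol; O₂ fed = 270.4 × 1.684 = 455.4 kmol.
N₂ fed = 455.4 × 79/21 = 1713 kmol.
Fuel reacted = 0.905 × 41.6 → ξ = 37.65 kmol.
Outlet (n = n₀ + ν ξ):
  C₄H₁₀: 41.6 − 1(37.65) = 3.952
  O₂: 455.4 − 6.5(37.65) = 210.6
  N₂: 1713 (inert)
  CO₂: 0 + 4(37.65) = 150.6
  H₂O: 0 + 5(37.65) = 188.2
Total out = 2266 kmol; y_H₂O = 188.2 / 2266 = 0.08306.

0.0831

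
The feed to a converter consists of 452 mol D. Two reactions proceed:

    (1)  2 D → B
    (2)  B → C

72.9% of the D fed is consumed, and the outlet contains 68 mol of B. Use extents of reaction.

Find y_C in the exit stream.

Conversion of D: D consumed = 2ξ₁ = 0.729 × 452 → ξ₁ = 164.8 mol.
B balance: n_B = 0 + 1ξ₁ − 1ξ₂ = 68 → ξ₂ = (1·164.8 − 68)/1 = 96.75 mol.
Outlet amounts (n = n₀ + Σ ν·ξ):
  D: 452 − 2(164.8) = 122.5
  B: 0 + 1(164.8) − 1(96.75) = 68
  C: 0 + 1(96.75) = 96.75
Total out = 287.2 mol; y_C = 96.75 / 287.2 = 0.3368.

0.337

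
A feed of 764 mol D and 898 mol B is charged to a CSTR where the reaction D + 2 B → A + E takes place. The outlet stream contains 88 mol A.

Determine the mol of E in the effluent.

88 mol

For A: n = n₀ + 1ξ → 88 = 0 + 1ξ, giving ξ = 88 mol.
Outlet amounts (n = n₀ + ν ξ):
  D: 764 − 1(88) = 676
  B: 898 − 2(88) = 722
  A: 0 + 1(88) = 88
  E: 0 + 1(88) = 88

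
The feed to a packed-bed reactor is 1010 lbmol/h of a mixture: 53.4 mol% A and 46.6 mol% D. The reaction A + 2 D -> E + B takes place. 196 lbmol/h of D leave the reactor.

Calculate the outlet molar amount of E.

137 lbmol/h

For D: n = n₀ − 2ξ → 196 = 470.7 − 2ξ, giving ξ = 137.3 lbmol/h.
Outlet amounts (n = n₀ + ν ξ):
  A: 539.3 − 1(137.3) = 402
  D: 470.7 − 2(137.3) = 196
  E: 0 + 1(137.3) = 137.3
  B: 0 + 1(137.3) = 137.3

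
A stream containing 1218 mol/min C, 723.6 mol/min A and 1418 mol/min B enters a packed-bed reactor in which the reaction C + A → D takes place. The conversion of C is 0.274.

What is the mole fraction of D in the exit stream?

C reacted = 0.274 × 1218 = 333.7 mol/min; ν_C = −1, so ξ = 333.7/1 = 333.7 mol/min.
Outlet amounts (n = n₀ + ν ξ):
  C: 1218 − 1(333.7) = 884.3
  A: 723.6 − 1(333.7) = 389.9
  D: 0 + 1(333.7) = 333.7
  B: 1418 (inert)
Total out = 3026 mol/min; y_D = 333.7 / 3026 = 0.1103.

0.11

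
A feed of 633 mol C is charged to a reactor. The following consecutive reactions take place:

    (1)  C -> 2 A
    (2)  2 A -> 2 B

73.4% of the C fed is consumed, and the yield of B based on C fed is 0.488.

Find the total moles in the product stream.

Conversion of C: C consumed = 1ξ₁ = 0.734 × 633 → ξ₁ = 464.6 mol.
Yield of B: 2ξ₂ / 633 = 0.488 → ξ₂ = 154.5 mol.
Outlet amounts (n = n₀ + Σ ν·ξ):
  C: 633 − 1(464.6) = 168.4
  A: 0 + 2(464.6) − 2(154.5) = 620.3
  B: 0 + 2(154.5) = 308.9
Total out = 168.4 + 620.3 + 308.9 = 1098 mol.

1100 mol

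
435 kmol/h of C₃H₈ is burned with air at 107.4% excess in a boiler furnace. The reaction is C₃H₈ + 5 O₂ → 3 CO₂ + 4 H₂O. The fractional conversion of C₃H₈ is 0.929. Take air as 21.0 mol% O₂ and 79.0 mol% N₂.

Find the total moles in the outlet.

22300 kmol/h

Stoichiometric O₂ = 5 × 435 = 2175 kmol/h; O₂ fed = 2175 × 2.074 = 4511 kmol/h.
N₂ fed = 4511 × 79/21 = 16970 kmol/h.
Fuel reacted = 0.929 × 435 → ξ = 404.1 kmol/h.
Outlet (n = n₀ + ν ξ):
  C₃H₈: 435 − 1(404.1) = 30.88
  O₂: 4511 − 5(404.1) = 2490
  N₂: 16970 (inert)
  CO₂: 0 + 3(404.1) = 1212
  H₂O: 0 + 4(404.1) = 1616
Total out = 30.88 + 2490 + 16970 + 1212 + 1616 = 22320 kmol/h.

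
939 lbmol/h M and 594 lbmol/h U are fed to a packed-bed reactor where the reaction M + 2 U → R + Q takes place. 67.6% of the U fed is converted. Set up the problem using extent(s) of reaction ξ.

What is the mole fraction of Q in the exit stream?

U reacted = 0.676 × 594 = 401.5 lbmol/h; ν_U = −2, so ξ = 401.5/2 = 200.8 lbmol/h.
Outlet amounts (n = n₀ + ν ξ):
  M: 939 − 1(200.8) = 738.2
  U: 594 − 2(200.8) = 192.5
  R: 0 + 1(200.8) = 200.8
  Q: 0 + 1(200.8) = 200.8
Total out = 1332 lbmol/h; y_Q = 200.8 / 1332 = 0.1507.

0.151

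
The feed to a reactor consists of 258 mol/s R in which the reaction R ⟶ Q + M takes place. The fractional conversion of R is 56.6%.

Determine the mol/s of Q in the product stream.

R reacted = 0.566 × 258 = 146 mol/s; ν_R = −1, so ξ = 146/1 = 146 mol/s.
Outlet amounts (n = n₀ + ν ξ):
  R: 258 − 1(146) = 112
  Q: 0 + 1(146) = 146
  M: 0 + 1(146) = 146

146 mol/s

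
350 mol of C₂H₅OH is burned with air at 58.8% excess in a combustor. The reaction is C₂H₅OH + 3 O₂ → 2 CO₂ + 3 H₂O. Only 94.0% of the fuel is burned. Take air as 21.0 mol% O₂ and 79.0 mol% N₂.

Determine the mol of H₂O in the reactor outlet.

Stoichiometric O₂ = 3 × 350 = 1050 mol; O₂ fed = 1050 × 1.588 = 1667 mol.
N₂ fed = 1667 × 79/21 = 6273 mol.
Fuel reacted = 0.94 × 350 → ξ = 329 mol.
Outlet (n = n₀ + ν ξ):
  C₂H₅OH: 350 − 1(329) = 21
  O₂: 1667 − 3(329) = 680.4
  N₂: 6273 (inert)
  CO₂: 0 + 2(329) = 658
  H₂O: 0 + 3(329) = 987

987 mol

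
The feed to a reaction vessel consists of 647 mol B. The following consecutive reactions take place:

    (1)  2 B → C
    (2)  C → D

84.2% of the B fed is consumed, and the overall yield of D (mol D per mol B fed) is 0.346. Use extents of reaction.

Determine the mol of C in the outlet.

Conversion of B: B consumed = 2ξ₁ = 0.842 × 647 → ξ₁ = 272.4 mol.
Yield of D: 1ξ₂ / 647 = 0.346 → ξ₂ = 223.9 mol.
Outlet amounts (n = n₀ + Σ ν·ξ):
  B: 647 − 2(272.4) = 102.2
  C: 0 + 1(272.4) − 1(223.9) = 48.53
  D: 0 + 1(223.9) = 223.9

48.5 mol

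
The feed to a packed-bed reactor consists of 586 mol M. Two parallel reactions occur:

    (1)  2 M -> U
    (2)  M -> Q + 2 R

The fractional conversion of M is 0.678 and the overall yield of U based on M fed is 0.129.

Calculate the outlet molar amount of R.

Yield of U: 1ξ₁ / 586 = 0.129 → ξ₁ = 75.59 mol.
Conversion of M: 2ξ₁ + 1ξ₂ = 0.678 × 586 = 397.3 → ξ₂ = 246.1 mol.
Outlet amounts (n = n₀ + Σ ν·ξ):
  M: 586 − 2(75.59) − 1(246.1) = 188.7
  U: 0 + 1(75.59) = 75.59
  Q: 0 + 1(246.1) = 246.1
  R: 0 + 2(246.1) = 492.2

492 mol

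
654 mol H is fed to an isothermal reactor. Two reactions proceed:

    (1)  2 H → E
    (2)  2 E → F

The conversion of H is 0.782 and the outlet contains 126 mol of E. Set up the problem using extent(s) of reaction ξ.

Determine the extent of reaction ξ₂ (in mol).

ξ₂ = 64.9 mol

Conversion of H: H consumed = 2ξ₁ = 0.782 × 654 → ξ₁ = 255.7 mol.
E balance: n_E = 0 + 1ξ₁ − 2ξ₂ = 126 → ξ₂ = (1·255.7 − 126)/2 = 64.86 mol.
Outlet amounts (n = n₀ + Σ ν·ξ):
  H: 654 − 2(255.7) = 142.6
  E: 0 + 1(255.7) − 2(64.86) = 126
  F: 0 + 1(64.86) = 64.86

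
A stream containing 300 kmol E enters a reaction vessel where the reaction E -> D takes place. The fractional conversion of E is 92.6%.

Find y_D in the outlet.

0.926

E reacted = 0.926 × 300 = 277.8 kmol; ν_E = −1, so ξ = 277.8/1 = 277.8 kmol.
Outlet amounts (n = n₀ + ν ξ):
  E: 300 − 1(277.8) = 22.2
  D: 0 + 1(277.8) = 277.8
Total out = 300 kmol; y_D = 277.8 / 300 = 0.926.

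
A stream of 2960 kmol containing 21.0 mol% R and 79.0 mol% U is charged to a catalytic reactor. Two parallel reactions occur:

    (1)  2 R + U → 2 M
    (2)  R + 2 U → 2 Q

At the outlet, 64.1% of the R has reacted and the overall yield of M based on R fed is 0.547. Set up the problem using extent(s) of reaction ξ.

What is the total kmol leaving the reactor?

Yield of M: 2ξ₁ / 621.6 = 0.547 → ξ₁ = 170 kmol.
Conversion of R: 2ξ₁ + 1ξ₂ = 0.641 × 621.6 = 398.4 → ξ₂ = 58.43 kmol.
Outlet amounts (n = n₀ + Σ ν·ξ):
  R: 621.6 − 2(170) − 1(58.43) = 223.2
  U: 2338 − 1(170) − 2(58.43) = 2052
  M: 0 + 2(170) = 340
  Q: 0 + 2(58.43) = 116.9
Total out = 223.2 + 2052 + 340 + 116.9 = 2732 kmol.

2730 kmol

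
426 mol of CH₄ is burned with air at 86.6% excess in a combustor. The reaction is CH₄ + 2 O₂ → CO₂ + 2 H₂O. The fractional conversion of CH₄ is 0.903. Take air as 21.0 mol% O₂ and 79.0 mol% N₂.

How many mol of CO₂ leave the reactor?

385 mol

Stoichiometric O₂ = 2 × 426 = 852 mol; O₂ fed = 852 × 1.866 = 1590 mol.
N₂ fed = 1590 × 79/21 = 5981 mol.
Fuel reacted = 0.903 × 426 → ξ = 384.7 mol.
Outlet (n = n₀ + ν ξ):
  CH₄: 426 − 1(384.7) = 41.32
  O₂: 1590 − 2(384.7) = 820.5
  N₂: 5981 (inert)
  CO₂: 0 + 1(384.7) = 384.7
  H₂O: 0 + 2(384.7) = 769.4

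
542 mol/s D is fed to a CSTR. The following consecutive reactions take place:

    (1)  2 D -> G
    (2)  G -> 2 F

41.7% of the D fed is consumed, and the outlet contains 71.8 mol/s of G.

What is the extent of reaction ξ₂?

Conversion of D: D consumed = 2ξ₁ = 0.417 × 542 → ξ₁ = 113 mol/s.
G balance: n_G = 0 + 1ξ₁ − 1ξ₂ = 71.8 → ξ₂ = (1·113 − 71.8)/1 = 41.21 mol/s.
Outlet amounts (n = n₀ + Σ ν·ξ):
  D: 542 − 2(113) = 316
  G: 0 + 1(113) − 1(41.21) = 71.8
  F: 0 + 2(41.21) = 82.41

ξ₂ = 41.2 mol/s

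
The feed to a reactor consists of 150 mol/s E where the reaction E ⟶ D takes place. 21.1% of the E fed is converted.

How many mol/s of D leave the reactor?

E reacted = 0.211 × 150 = 31.65 mol/s; ν_E = −1, so ξ = 31.65/1 = 31.65 mol/s.
Outlet amounts (n = n₀ + ν ξ):
  E: 150 − 1(31.65) = 118.3
  D: 0 + 1(31.65) = 31.65

31.6 mol/s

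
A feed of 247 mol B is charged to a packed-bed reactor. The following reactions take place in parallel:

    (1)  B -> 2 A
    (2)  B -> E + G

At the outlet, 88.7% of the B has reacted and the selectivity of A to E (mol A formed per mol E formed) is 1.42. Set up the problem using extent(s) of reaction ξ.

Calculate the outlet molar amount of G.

128 mol

Conversion of B: B consumed = 0.887 × 247 = 219.1 mol = 1ξ₁ + 1ξ₂.
Selectivity: 2ξ₁ / (1ξ₂) = 1.42 → ξ₁ = 0.71 ξ₂.
Substitute: (1·0.71 + 1) ξ₂ = 219.1 → ξ₂ = 128.1 mol, ξ₁ = 90.97 mol.
Outlet amounts (n = n₀ + Σ ν·ξ):
  B: 247 − 1(90.97) − 1(128.1) = 27.91
  A: 0 + 2(90.97) = 181.9
  E: 0 + 1(128.1) = 128.1
  G: 0 + 1(128.1) = 128.1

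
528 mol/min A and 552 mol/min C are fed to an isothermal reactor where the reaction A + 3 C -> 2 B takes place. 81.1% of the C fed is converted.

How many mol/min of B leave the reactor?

C reacted = 0.811 × 552 = 447.7 mol/min; ν_C = −3, so ξ = 447.7/3 = 149.2 mol/min.
Outlet amounts (n = n₀ + ν ξ):
  A: 528 − 1(149.2) = 378.8
  C: 552 − 3(149.2) = 104.3
  B: 0 + 2(149.2) = 298.4

298 mol/min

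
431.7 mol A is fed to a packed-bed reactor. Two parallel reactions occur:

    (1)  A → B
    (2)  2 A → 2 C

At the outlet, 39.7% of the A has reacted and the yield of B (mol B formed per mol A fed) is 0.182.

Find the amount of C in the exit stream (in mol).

Yield of B: 1ξ₁ / 431.7 = 0.182 → ξ₁ = 78.57 mol.
Conversion of A: 1ξ₁ + 2ξ₂ = 0.397 × 431.7 = 171.4 → ξ₂ = 46.41 mol.
Outlet amounts (n = n₀ + Σ ν·ξ):
  A: 431.7 − 1(78.57) − 2(46.41) = 260.3
  B: 0 + 1(78.57) = 78.57
  C: 0 + 2(46.41) = 92.82

92.8 mol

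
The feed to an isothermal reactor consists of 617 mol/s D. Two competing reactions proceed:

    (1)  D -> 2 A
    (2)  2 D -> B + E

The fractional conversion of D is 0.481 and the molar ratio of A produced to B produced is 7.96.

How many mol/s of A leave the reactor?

Conversion of D: D consumed = 0.481 × 617 = 296.8 mol/s = 1ξ₁ + 2ξ₂.
Selectivity: 2ξ₁ / (1ξ₂) = 7.96 → ξ₁ = 3.98 ξ₂.
Substitute: (1·3.98 + 2) ξ₂ = 296.8 → ξ₂ = 49.63 mol/s, ξ₁ = 197.5 mol/s.
Outlet amounts (n = n₀ + Σ ν·ξ):
  D: 617 − 1(197.5) − 2(49.63) = 320.2
  A: 0 + 2(197.5) = 395
  B: 0 + 1(49.63) = 49.63
  E: 0 + 1(49.63) = 49.63

395 mol/s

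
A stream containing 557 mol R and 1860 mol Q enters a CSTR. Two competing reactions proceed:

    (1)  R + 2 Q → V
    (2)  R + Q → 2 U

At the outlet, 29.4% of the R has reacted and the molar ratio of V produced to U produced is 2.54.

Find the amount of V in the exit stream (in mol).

137 mol

Conversion of R: R consumed = 0.294 × 557 = 163.8 mol = 1ξ₁ + 1ξ₂.
Selectivity: 1ξ₁ / (2ξ₂) = 2.54 → ξ₁ = 5.08 ξ₂.
Substitute: (1·5.08 + 1) ξ₂ = 163.8 → ξ₂ = 26.93 mol, ξ₁ = 136.8 mol.
Outlet amounts (n = n₀ + Σ ν·ξ):
  R: 557 − 1(136.8) − 1(26.93) = 393.2
  Q: 1860 − 2(136.8) − 1(26.93) = 1559
  V: 0 + 1(136.8) = 136.8
  U: 0 + 2(26.93) = 53.87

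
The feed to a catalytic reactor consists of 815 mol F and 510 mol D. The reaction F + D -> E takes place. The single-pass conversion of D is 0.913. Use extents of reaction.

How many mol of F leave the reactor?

D reacted = 0.913 × 510 = 465.6 mol; ν_D = −1, so ξ = 465.6/1 = 465.6 mol.
Outlet amounts (n = n₀ + ν ξ):
  F: 815 − 1(465.6) = 349.4
  D: 510 − 1(465.6) = 44.37
  E: 0 + 1(465.6) = 465.6

349 mol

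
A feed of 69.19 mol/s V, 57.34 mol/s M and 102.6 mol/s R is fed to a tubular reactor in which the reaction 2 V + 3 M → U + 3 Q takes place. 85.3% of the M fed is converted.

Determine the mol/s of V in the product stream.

36.6 mol/s

M reacted = 0.853 × 57.34 = 48.91 mol/s; ν_M = −3, so ξ = 48.91/3 = 16.3 mol/s.
Outlet amounts (n = n₀ + ν ξ):
  V: 69.19 − 2(16.3) = 36.58
  M: 57.34 − 3(16.3) = 8.429
  U: 0 + 1(16.3) = 16.3
  Q: 0 + 3(16.3) = 48.91
  R: 102.6 (inert)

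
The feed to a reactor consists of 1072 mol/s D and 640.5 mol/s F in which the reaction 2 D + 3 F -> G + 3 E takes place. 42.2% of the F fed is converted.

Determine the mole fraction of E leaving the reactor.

F reacted = 0.422 × 640.5 = 270.3 mol/s; ν_F = −3, so ξ = 270.3/3 = 90.1 mol/s.
Outlet amounts (n = n₀ + ν ξ):
  D: 1072 − 2(90.1) = 891.8
  F: 640.5 − 3(90.1) = 370.2
  G: 0 + 1(90.1) = 90.1
  E: 0 + 3(90.1) = 270.3
Total out = 1622 mol/s; y_E = 270.3 / 1622 = 0.1666.

0.167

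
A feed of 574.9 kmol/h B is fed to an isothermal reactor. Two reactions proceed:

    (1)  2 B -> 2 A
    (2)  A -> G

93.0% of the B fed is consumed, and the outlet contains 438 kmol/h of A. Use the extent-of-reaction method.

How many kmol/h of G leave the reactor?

Conversion of B: B consumed = 2ξ₁ = 0.93 × 574.9 → ξ₁ = 267.3 kmol/h.
A balance: n_A = 0 + 2ξ₁ − 1ξ₂ = 438 → ξ₂ = (2·267.3 − 438)/1 = 96.66 kmol/h.
Outlet amounts (n = n₀ + Σ ν·ξ):
  B: 574.9 − 2(267.3) = 40.24
  A: 0 + 2(267.3) − 1(96.66) = 438
  G: 0 + 1(96.66) = 96.66

96.7 kmol/h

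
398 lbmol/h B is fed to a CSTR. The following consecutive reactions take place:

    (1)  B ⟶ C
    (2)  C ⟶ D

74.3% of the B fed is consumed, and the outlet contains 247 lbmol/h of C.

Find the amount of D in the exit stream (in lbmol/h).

48.7 lbmol/h

Conversion of B: B consumed = 1ξ₁ = 0.743 × 398 → ξ₁ = 295.7 lbmol/h.
C balance: n_C = 0 + 1ξ₁ − 1ξ₂ = 247 → ξ₂ = (1·295.7 − 247)/1 = 48.71 lbmol/h.
Outlet amounts (n = n₀ + Σ ν·ξ):
  B: 398 − 1(295.7) = 102.3
  C: 0 + 1(295.7) − 1(48.71) = 247
  D: 0 + 1(48.71) = 48.71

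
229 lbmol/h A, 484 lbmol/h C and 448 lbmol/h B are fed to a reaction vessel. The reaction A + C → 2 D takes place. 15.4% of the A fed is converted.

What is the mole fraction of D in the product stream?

0.0608

A reacted = 0.154 × 229 = 35.27 lbmol/h; ν_A = −1, so ξ = 35.27/1 = 35.27 lbmol/h.
Outlet amounts (n = n₀ + ν ξ):
  A: 229 − 1(35.27) = 193.7
  C: 484 − 1(35.27) = 448.7
  D: 0 + 2(35.27) = 70.53
  B: 448 (inert)
Total out = 1161 lbmol/h; y_D = 70.53 / 1161 = 0.06075.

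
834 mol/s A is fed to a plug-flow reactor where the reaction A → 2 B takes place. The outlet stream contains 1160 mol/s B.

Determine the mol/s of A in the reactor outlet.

254 mol/s

For B: n = n₀ + 2ξ → 1160 = 0 + 2ξ, giving ξ = 580 mol/s.
Outlet amounts (n = n₀ + ν ξ):
  A: 834 − 1(580) = 254
  B: 0 + 2(580) = 1160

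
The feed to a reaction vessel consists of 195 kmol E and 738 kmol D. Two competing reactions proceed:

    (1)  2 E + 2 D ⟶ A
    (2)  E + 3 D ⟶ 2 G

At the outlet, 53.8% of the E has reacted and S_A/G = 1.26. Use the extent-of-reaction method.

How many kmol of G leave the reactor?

34.7 kmol

Conversion of E: E consumed = 0.538 × 195 = 104.9 kmol = 2ξ₁ + 1ξ₂.
Selectivity: 1ξ₁ / (2ξ₂) = 1.26 → ξ₁ = 2.52 ξ₂.
Substitute: (2·2.52 + 1) ξ₂ = 104.9 → ξ₂ = 17.37 kmol, ξ₁ = 43.77 kmol.
Outlet amounts (n = n₀ + Σ ν·ξ):
  E: 195 − 2(43.77) − 1(17.37) = 90.09
  D: 738 − 2(43.77) − 3(17.37) = 598.4
  A: 0 + 1(43.77) = 43.77
  G: 0 + 2(17.37) = 34.74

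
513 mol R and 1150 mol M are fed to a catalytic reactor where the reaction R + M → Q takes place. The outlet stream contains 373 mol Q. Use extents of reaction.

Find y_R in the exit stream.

0.109

For Q: n = n₀ + 1ξ → 373 = 0 + 1ξ, giving ξ = 373 mol.
Outlet amounts (n = n₀ + ν ξ):
  R: 513 − 1(373) = 140
  M: 1150 − 1(373) = 777
  Q: 0 + 1(373) = 373
Total out = 1290 mol; y_R = 140 / 1290 = 0.1085.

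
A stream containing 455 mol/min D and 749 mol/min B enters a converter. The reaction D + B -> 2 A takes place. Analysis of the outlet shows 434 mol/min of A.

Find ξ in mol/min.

ξ = 217 mol/min

For A: n = n₀ + 2ξ → 434 = 0 + 2ξ, giving ξ = 217 mol/min.
Outlet amounts (n = n₀ + ν ξ):
  D: 455 − 1(217) = 238
  B: 749 − 1(217) = 532
  A: 0 + 2(217) = 434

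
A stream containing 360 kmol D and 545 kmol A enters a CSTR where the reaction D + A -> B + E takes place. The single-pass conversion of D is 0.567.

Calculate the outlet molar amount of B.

204 kmol

D reacted = 0.567 × 360 = 204.1 kmol; ν_D = −1, so ξ = 204.1/1 = 204.1 kmol.
Outlet amounts (n = n₀ + ν ξ):
  D: 360 − 1(204.1) = 155.9
  A: 545 − 1(204.1) = 340.9
  B: 0 + 1(204.1) = 204.1
  E: 0 + 1(204.1) = 204.1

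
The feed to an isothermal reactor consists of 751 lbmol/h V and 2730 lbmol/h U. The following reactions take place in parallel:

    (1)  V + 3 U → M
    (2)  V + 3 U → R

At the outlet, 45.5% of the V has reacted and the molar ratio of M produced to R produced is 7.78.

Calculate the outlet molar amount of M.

Conversion of V: V consumed = 0.455 × 751 = 341.7 lbmol/h = 1ξ₁ + 1ξ₂.
Selectivity: 1ξ₁ / (1ξ₂) = 7.78 → ξ₁ = 7.78 ξ₂.
Substitute: (1·7.78 + 1) ξ₂ = 341.7 → ξ₂ = 38.92 lbmol/h, ξ₁ = 302.8 lbmol/h.
Outlet amounts (n = n₀ + Σ ν·ξ):
  V: 751 − 1(302.8) − 1(38.92) = 409.3
  U: 2730 − 3(302.8) − 3(38.92) = 1705
  M: 0 + 1(302.8) = 302.8
  R: 0 + 1(38.92) = 38.92

303 lbmol/h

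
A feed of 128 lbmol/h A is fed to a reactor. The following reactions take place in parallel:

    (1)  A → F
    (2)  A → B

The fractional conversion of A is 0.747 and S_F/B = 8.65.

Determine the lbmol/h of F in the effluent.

85.7 lbmol/h

Conversion of A: A consumed = 0.747 × 128 = 95.62 lbmol/h = 1ξ₁ + 1ξ₂.
Selectivity: 1ξ₁ / (1ξ₂) = 8.65 → ξ₁ = 8.65 ξ₂.
Substitute: (1·8.65 + 1) ξ₂ = 95.62 → ξ₂ = 9.908 lbmol/h, ξ₁ = 85.71 lbmol/h.
Outlet amounts (n = n₀ + Σ ν·ξ):
  A: 128 − 1(85.71) − 1(9.908) = 32.38
  F: 0 + 1(85.71) = 85.71
  B: 0 + 1(9.908) = 9.908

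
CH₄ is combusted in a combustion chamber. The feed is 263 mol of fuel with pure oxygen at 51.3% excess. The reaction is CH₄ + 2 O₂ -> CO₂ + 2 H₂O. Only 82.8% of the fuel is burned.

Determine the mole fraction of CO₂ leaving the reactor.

0.206

Stoichiometric O₂ = 2 × 263 = 526 mol; O₂ fed = 526 × 1.513 = 795.8 mol.
Fuel reacted = 0.828 × 263 → ξ = 217.8 mol.
Outlet (n = n₀ + ν ξ):
  CH₄: 263 − 1(217.8) = 45.24
  O₂: 795.8 − 2(217.8) = 360.3
  CO₂: 0 + 1(217.8) = 217.8
  H₂O: 0 + 2(217.8) = 435.5
Total out = 1059 mol; y_CO₂ = 217.8 / 1059 = 0.2057.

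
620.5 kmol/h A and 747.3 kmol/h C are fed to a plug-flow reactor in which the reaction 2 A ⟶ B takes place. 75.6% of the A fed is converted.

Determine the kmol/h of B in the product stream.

A reacted = 0.756 × 620.5 = 469.1 kmol/h; ν_A = −2, so ξ = 469.1/2 = 234.5 kmol/h.
Outlet amounts (n = n₀ + ν ξ):
  A: 620.5 − 2(234.5) = 151.4
  B: 0 + 1(234.5) = 234.5
  C: 747.3 (inert)

235 kmol/h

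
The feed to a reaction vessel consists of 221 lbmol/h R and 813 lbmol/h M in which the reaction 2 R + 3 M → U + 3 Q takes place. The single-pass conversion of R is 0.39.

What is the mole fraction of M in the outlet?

0.69

R reacted = 0.39 × 221 = 86.19 lbmol/h; ν_R = −2, so ξ = 86.19/2 = 43.09 lbmol/h.
Outlet amounts (n = n₀ + ν ξ):
  R: 221 − 2(43.09) = 134.8
  M: 813 − 3(43.09) = 683.7
  U: 0 + 1(43.09) = 43.09
  Q: 0 + 3(43.09) = 129.3
Total out = 990.9 lbmol/h; y_M = 683.7 / 990.9 = 0.69.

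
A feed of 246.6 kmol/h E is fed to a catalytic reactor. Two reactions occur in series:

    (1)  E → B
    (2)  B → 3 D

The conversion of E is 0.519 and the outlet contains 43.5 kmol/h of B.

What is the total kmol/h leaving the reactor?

416 kmol/h

Conversion of E: E consumed = 1ξ₁ = 0.519 × 246.6 → ξ₁ = 128 kmol/h.
B balance: n_B = 0 + 1ξ₁ − 1ξ₂ = 43.5 → ξ₂ = (1·128 − 43.5)/1 = 84.49 kmol/h.
Outlet amounts (n = n₀ + Σ ν·ξ):
  E: 246.6 − 1(128) = 118.6
  B: 0 + 1(128) − 1(84.49) = 43.5
  D: 0 + 3(84.49) = 253.5
Total out = 118.6 + 43.5 + 253.5 = 415.6 kmol/h.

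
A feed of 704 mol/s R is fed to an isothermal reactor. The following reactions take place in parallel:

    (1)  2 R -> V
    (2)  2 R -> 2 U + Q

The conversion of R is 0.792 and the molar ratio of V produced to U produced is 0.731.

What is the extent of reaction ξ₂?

Conversion of R: R consumed = 0.792 × 704 = 557.6 mol/s = 2ξ₁ + 2ξ₂.
Selectivity: 1ξ₁ / (2ξ₂) = 0.731 → ξ₁ = 1.462 ξ₂.
Substitute: (2·1.462 + 2) ξ₂ = 557.6 → ξ₂ = 113.2 mol/s, ξ₁ = 165.5 mol/s.
Outlet amounts (n = n₀ + Σ ν·ξ):
  R: 704 − 2(165.5) − 2(113.2) = 146.4
  V: 0 + 1(165.5) = 165.5
  U: 0 + 2(113.2) = 226.5
  Q: 0 + 1(113.2) = 113.2

ξ₂ = 113 mol/s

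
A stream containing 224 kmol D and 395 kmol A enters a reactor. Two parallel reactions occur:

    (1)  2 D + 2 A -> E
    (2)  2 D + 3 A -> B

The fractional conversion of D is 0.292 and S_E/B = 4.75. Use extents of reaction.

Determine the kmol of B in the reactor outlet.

Conversion of D: D consumed = 0.292 × 224 = 65.41 kmol = 2ξ₁ + 2ξ₂.
Selectivity: 1ξ₁ / (1ξ₂) = 4.75 → ξ₁ = 4.75 ξ₂.
Substitute: (2·4.75 + 2) ξ₂ = 65.41 → ξ₂ = 5.688 kmol, ξ₁ = 27.02 kmol.
Outlet amounts (n = n₀ + Σ ν·ξ):
  D: 224 − 2(27.02) − 2(5.688) = 158.6
  A: 395 − 2(27.02) − 3(5.688) = 323.9
  E: 0 + 1(27.02) = 27.02
  B: 0 + 1(5.688) = 5.688

5.69 kmol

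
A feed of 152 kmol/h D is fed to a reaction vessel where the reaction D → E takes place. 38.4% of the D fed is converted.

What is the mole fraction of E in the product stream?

D reacted = 0.384 × 152 = 58.37 kmol/h; ν_D = −1, so ξ = 58.37/1 = 58.37 kmol/h.
Outlet amounts (n = n₀ + ν ξ):
  D: 152 − 1(58.37) = 93.63
  E: 0 + 1(58.37) = 58.37
Total out = 152 kmol/h; y_E = 58.37 / 152 = 0.384.

0.384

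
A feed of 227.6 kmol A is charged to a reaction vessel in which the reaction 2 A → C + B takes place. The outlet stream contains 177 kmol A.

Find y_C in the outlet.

For A: n = n₀ − 2ξ → 177 = 227.6 − 2ξ, giving ξ = 25.3 kmol.
Outlet amounts (n = n₀ + ν ξ):
  A: 227.6 − 2(25.3) = 177
  C: 0 + 1(25.3) = 25.3
  B: 0 + 1(25.3) = 25.3
Total out = 227.6 kmol; y_C = 25.3 / 227.6 = 0.1112.

0.111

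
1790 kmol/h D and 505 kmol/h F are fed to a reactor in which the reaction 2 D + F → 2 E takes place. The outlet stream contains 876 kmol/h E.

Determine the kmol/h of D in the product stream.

914 kmol/h

For E: n = n₀ + 2ξ → 876 = 0 + 2ξ, giving ξ = 438 kmol/h.
Outlet amounts (n = n₀ + ν ξ):
  D: 1790 − 2(438) = 914
  F: 505 − 1(438) = 67
  E: 0 + 2(438) = 876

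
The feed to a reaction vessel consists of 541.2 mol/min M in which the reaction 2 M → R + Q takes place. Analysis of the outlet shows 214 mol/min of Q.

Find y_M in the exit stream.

0.209

For Q: n = n₀ + 1ξ → 214 = 0 + 1ξ, giving ξ = 214 mol/min.
Outlet amounts (n = n₀ + ν ξ):
  M: 541.2 − 2(214) = 113.2
  R: 0 + 1(214) = 214
  Q: 0 + 1(214) = 214
Total out = 541.2 mol/min; y_M = 113.2 / 541.2 = 0.2092.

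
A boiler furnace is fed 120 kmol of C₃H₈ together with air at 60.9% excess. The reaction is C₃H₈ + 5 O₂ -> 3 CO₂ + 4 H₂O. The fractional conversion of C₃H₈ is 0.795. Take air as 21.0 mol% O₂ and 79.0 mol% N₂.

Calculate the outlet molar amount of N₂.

Stoichiometric O₂ = 5 × 120 = 600 kmol; O₂ fed = 600 × 1.609 = 965.4 kmol.
N₂ fed = 965.4 × 79/21 = 3632 kmol.
Fuel reacted = 0.795 × 120 → ξ = 95.4 kmol.
Outlet (n = n₀ + ν ξ):
  C₃H₈: 120 − 1(95.4) = 24.6
  O₂: 965.4 − 5(95.4) = 488.4
  N₂: 3632 (inert)
  CO₂: 0 + 3(95.4) = 286.2
  H₂O: 0 + 4(95.4) = 381.6

3630 kmol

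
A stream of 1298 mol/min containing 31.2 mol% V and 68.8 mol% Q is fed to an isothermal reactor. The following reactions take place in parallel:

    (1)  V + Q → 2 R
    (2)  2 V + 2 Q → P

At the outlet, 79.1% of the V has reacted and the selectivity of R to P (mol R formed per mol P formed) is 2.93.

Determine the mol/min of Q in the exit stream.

573 mol/min

Conversion of V: V consumed = 0.791 × 405 = 320.3 mol/min = 1ξ₁ + 2ξ₂.
Selectivity: 2ξ₁ / (1ξ₂) = 2.93 → ξ₁ = 1.465 ξ₂.
Substitute: (1·1.465 + 2) ξ₂ = 320.3 → ξ₂ = 92.45 mol/min, ξ₁ = 135.4 mol/min.
Outlet amounts (n = n₀ + Σ ν·ξ):
  V: 405 − 1(135.4) − 2(92.45) = 84.64
  Q: 893 − 1(135.4) − 2(92.45) = 572.7
  R: 0 + 2(135.4) = 270.9
  P: 0 + 1(92.45) = 92.45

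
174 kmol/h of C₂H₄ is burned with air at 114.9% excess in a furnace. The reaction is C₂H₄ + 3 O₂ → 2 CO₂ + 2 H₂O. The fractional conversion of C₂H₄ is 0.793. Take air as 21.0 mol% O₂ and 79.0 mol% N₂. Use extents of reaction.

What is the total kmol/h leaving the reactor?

Stoichiometric O₂ = 3 × 174 = 522 kmol/h; O₂ fed = 522 × 2.149 = 1122 kmol/h.
N₂ fed = 1122 × 79/21 = 4220 kmol/h.
Fuel reacted = 0.793 × 174 → ξ = 138 kmol/h.
Outlet (n = n₀ + ν ξ):
  C₂H₄: 174 − 1(138) = 36.02
  O₂: 1122 − 3(138) = 707.8
  N₂: 4220 (inert)
  CO₂: 0 + 2(138) = 276
  H₂O: 0 + 2(138) = 276
Total out = 36.02 + 707.8 + 4220 + 276 + 276 = 5516 kmol/h.

5520 kmol/h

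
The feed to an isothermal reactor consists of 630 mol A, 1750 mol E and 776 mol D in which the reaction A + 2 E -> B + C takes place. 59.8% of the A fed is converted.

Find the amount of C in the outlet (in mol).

A reacted = 0.598 × 630 = 376.7 mol; ν_A = −1, so ξ = 376.7/1 = 376.7 mol.
Outlet amounts (n = n₀ + ν ξ):
  A: 630 − 1(376.7) = 253.3
  E: 1750 − 2(376.7) = 996.5
  B: 0 + 1(376.7) = 376.7
  C: 0 + 1(376.7) = 376.7
  D: 776 (inert)

377 mol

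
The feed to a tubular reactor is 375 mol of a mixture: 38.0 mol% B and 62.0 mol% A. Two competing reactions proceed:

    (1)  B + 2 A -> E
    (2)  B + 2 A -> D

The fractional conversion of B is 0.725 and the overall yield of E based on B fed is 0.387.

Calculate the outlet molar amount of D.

Yield of E: 1ξ₁ / 142.5 = 0.387 → ξ₁ = 55.15 mol.
Conversion of B: 1ξ₁ + 1ξ₂ = 0.725 × 142.5 = 103.3 → ξ₂ = 48.16 mol.
Outlet amounts (n = n₀ + Σ ν·ξ):
  B: 142.5 − 1(55.15) − 1(48.16) = 39.19
  A: 232.5 − 2(55.15) − 2(48.16) = 25.88
  E: 0 + 1(55.15) = 55.15
  D: 0 + 1(48.16) = 48.16

48.2 mol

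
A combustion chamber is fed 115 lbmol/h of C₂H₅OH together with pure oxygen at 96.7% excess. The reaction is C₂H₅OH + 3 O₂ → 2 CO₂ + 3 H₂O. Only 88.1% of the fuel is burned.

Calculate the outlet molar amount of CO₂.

Stoichiometric O₂ = 3 × 115 = 345 lbmol/h; O₂ fed = 345 × 1.967 = 678.6 lbmol/h.
Fuel reacted = 0.881 × 115 → ξ = 101.3 lbmol/h.
Outlet (n = n₀ + ν ξ):
  C₂H₅OH: 115 − 1(101.3) = 13.69
  O₂: 678.6 − 3(101.3) = 374.7
  CO₂: 0 + 2(101.3) = 202.6
  H₂O: 0 + 3(101.3) = 303.9

203 lbmol/h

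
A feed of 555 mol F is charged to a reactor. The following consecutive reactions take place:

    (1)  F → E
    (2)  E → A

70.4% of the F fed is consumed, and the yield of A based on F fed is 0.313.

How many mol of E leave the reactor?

Conversion of F: F consumed = 1ξ₁ = 0.704 × 555 → ξ₁ = 390.7 mol.
Yield of A: 1ξ₂ / 555 = 0.313 → ξ₂ = 173.7 mol.
Outlet amounts (n = n₀ + Σ ν·ξ):
  F: 555 − 1(390.7) = 164.3
  E: 0 + 1(390.7) − 1(173.7) = 217
  A: 0 + 1(173.7) = 173.7

217 mol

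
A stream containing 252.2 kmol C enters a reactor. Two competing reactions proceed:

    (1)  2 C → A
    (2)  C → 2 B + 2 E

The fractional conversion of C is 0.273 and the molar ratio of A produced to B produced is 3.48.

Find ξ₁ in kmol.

Conversion of C: C consumed = 0.273 × 252.2 = 68.85 kmol = 2ξ₁ + 1ξ₂.
Selectivity: 1ξ₁ / (2ξ₂) = 3.48 → ξ₁ = 6.96 ξ₂.
Substitute: (2·6.96 + 1) ξ₂ = 68.85 → ξ₂ = 4.615 kmol, ξ₁ = 32.12 kmol.
Outlet amounts (n = n₀ + Σ ν·ξ):
  C: 252.2 − 2(32.12) − 1(4.615) = 183.3
  A: 0 + 1(32.12) = 32.12
  B: 0 + 2(4.615) = 9.229
  E: 0 + 2(4.615) = 9.229

ξ₁ = 32.1 kmol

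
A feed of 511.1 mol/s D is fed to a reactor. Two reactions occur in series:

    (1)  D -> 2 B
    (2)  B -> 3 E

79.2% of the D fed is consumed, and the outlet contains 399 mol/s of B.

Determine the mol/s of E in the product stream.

Conversion of D: D consumed = 1ξ₁ = 0.792 × 511.1 → ξ₁ = 404.8 mol/s.
B balance: n_B = 0 + 2ξ₁ − 1ξ₂ = 399 → ξ₂ = (2·404.8 − 399)/1 = 410.6 mol/s.
Outlet amounts (n = n₀ + Σ ν·ξ):
  D: 511.1 − 1(404.8) = 106.3
  B: 0 + 2(404.8) − 1(410.6) = 399
  E: 0 + 3(410.6) = 1232

1230 mol/s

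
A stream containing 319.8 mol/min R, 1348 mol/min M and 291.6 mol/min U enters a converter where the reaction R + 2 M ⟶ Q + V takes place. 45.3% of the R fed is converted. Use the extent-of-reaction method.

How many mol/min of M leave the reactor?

1060 mol/min

R reacted = 0.453 × 319.8 = 144.9 mol/min; ν_R = −1, so ξ = 144.9/1 = 144.9 mol/min.
Outlet amounts (n = n₀ + ν ξ):
  R: 319.8 − 1(144.9) = 174.9
  M: 1348 − 2(144.9) = 1058
  Q: 0 + 1(144.9) = 144.9
  V: 0 + 1(144.9) = 144.9
  U: 291.6 (inert)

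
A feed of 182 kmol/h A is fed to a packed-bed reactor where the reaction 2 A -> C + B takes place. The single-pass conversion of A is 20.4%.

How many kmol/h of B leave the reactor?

18.6 kmol/h

A reacted = 0.204 × 182 = 37.13 kmol/h; ν_A = −2, so ξ = 37.13/2 = 18.56 kmol/h.
Outlet amounts (n = n₀ + ν ξ):
  A: 182 − 2(18.56) = 144.9
  C: 0 + 1(18.56) = 18.56
  B: 0 + 1(18.56) = 18.56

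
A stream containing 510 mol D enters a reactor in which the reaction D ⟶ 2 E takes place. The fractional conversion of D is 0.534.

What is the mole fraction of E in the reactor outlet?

D reacted = 0.534 × 510 = 272.3 mol; ν_D = −1, so ξ = 272.3/1 = 272.3 mol.
Outlet amounts (n = n₀ + ν ξ):
  D: 510 − 1(272.3) = 237.7
  E: 0 + 2(272.3) = 544.7
Total out = 782.3 mol; y_E = 544.7 / 782.3 = 0.6962.

0.696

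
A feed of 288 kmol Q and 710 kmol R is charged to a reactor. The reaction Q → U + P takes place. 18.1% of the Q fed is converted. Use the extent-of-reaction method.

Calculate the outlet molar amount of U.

52.1 kmol

Q reacted = 0.181 × 288 = 52.13 kmol; ν_Q = −1, so ξ = 52.13/1 = 52.13 kmol.
Outlet amounts (n = n₀ + ν ξ):
  Q: 288 − 1(52.13) = 235.9
  U: 0 + 1(52.13) = 52.13
  P: 0 + 1(52.13) = 52.13
  R: 710 (inert)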